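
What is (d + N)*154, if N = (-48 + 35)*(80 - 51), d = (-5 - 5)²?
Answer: -42658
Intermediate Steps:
d = 100 (d = (-10)² = 100)
N = -377 (N = -13*29 = -377)
(d + N)*154 = (100 - 377)*154 = -277*154 = -42658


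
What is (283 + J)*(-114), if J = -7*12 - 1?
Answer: -22572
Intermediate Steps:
J = -85 (J = -84 - 1 = -85)
(283 + J)*(-114) = (283 - 85)*(-114) = 198*(-114) = -22572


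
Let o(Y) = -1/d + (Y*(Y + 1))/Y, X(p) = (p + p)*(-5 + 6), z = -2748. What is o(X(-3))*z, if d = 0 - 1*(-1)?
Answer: 16488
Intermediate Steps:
d = 1 (d = 0 + 1 = 1)
X(p) = 2*p (X(p) = (2*p)*1 = 2*p)
o(Y) = Y (o(Y) = -1/1 + (Y*(Y + 1))/Y = -1*1 + (Y*(1 + Y))/Y = -1 + (1 + Y) = Y)
o(X(-3))*z = (2*(-3))*(-2748) = -6*(-2748) = 16488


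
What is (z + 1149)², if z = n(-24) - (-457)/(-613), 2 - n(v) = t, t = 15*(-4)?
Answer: 550394836996/375769 ≈ 1.4647e+6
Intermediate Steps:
t = -60
n(v) = 62 (n(v) = 2 - 1*(-60) = 2 + 60 = 62)
z = 37549/613 (z = 62 - (-457)/(-613) = 62 - (-457)*(-1)/613 = 62 - 1*457/613 = 62 - 457/613 = 37549/613 ≈ 61.255)
(z + 1149)² = (37549/613 + 1149)² = (741886/613)² = 550394836996/375769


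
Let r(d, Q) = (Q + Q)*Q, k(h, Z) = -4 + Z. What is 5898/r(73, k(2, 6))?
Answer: 2949/4 ≈ 737.25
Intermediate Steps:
r(d, Q) = 2*Q² (r(d, Q) = (2*Q)*Q = 2*Q²)
5898/r(73, k(2, 6)) = 5898/((2*(-4 + 6)²)) = 5898/((2*2²)) = 5898/((2*4)) = 5898/8 = 5898*(⅛) = 2949/4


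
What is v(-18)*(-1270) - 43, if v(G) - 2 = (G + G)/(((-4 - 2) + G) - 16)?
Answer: -3726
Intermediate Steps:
v(G) = 2 + 2*G/(-22 + G) (v(G) = 2 + (G + G)/(((-4 - 2) + G) - 16) = 2 + (2*G)/((-6 + G) - 16) = 2 + (2*G)/(-22 + G) = 2 + 2*G/(-22 + G))
v(-18)*(-1270) - 43 = (4*(-11 - 18)/(-22 - 18))*(-1270) - 43 = (4*(-29)/(-40))*(-1270) - 43 = (4*(-1/40)*(-29))*(-1270) - 43 = (29/10)*(-1270) - 43 = -3683 - 43 = -3726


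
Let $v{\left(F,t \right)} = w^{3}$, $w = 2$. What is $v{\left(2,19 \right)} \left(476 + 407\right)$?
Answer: $7064$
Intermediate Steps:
$v{\left(F,t \right)} = 8$ ($v{\left(F,t \right)} = 2^{3} = 8$)
$v{\left(2,19 \right)} \left(476 + 407\right) = 8 \left(476 + 407\right) = 8 \cdot 883 = 7064$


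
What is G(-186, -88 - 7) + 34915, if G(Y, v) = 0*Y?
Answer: 34915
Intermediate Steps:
G(Y, v) = 0
G(-186, -88 - 7) + 34915 = 0 + 34915 = 34915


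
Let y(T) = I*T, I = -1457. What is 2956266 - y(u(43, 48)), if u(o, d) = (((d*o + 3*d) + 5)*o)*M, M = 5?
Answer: 696189581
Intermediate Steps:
u(o, d) = 5*o*(5 + 3*d + d*o) (u(o, d) = (((d*o + 3*d) + 5)*o)*5 = (((3*d + d*o) + 5)*o)*5 = ((5 + 3*d + d*o)*o)*5 = (o*(5 + 3*d + d*o))*5 = 5*o*(5 + 3*d + d*o))
y(T) = -1457*T
2956266 - y(u(43, 48)) = 2956266 - (-1457)*5*43*(5 + 3*48 + 48*43) = 2956266 - (-1457)*5*43*(5 + 144 + 2064) = 2956266 - (-1457)*5*43*2213 = 2956266 - (-1457)*475795 = 2956266 - 1*(-693233315) = 2956266 + 693233315 = 696189581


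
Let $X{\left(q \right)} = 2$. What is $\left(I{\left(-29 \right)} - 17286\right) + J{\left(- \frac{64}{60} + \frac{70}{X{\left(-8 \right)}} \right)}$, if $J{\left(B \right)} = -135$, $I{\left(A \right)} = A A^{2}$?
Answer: $-41810$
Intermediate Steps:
$I{\left(A \right)} = A^{3}$
$\left(I{\left(-29 \right)} - 17286\right) + J{\left(- \frac{64}{60} + \frac{70}{X{\left(-8 \right)}} \right)} = \left(\left(-29\right)^{3} - 17286\right) - 135 = \left(-24389 - 17286\right) - 135 = -41675 - 135 = -41810$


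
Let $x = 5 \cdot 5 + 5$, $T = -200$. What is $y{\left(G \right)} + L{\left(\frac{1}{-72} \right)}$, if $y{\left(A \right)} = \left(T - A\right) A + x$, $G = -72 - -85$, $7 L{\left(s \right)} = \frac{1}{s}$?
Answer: $- \frac{19245}{7} \approx -2749.3$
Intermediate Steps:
$x = 30$ ($x = 25 + 5 = 30$)
$L{\left(s \right)} = \frac{1}{7 s}$
$G = 13$ ($G = -72 + 85 = 13$)
$y{\left(A \right)} = 30 + A \left(-200 - A\right)$ ($y{\left(A \right)} = \left(-200 - A\right) A + 30 = A \left(-200 - A\right) + 30 = 30 + A \left(-200 - A\right)$)
$y{\left(G \right)} + L{\left(\frac{1}{-72} \right)} = \left(30 - 13^{2} - 2600\right) + \frac{1}{7 \frac{1}{-72}} = \left(30 - 169 - 2600\right) + \frac{1}{7 \left(- \frac{1}{72}\right)} = \left(30 - 169 - 2600\right) + \frac{1}{7} \left(-72\right) = -2739 - \frac{72}{7} = - \frac{19245}{7}$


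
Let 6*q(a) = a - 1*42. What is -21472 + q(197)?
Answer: -128677/6 ≈ -21446.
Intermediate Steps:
q(a) = -7 + a/6 (q(a) = (a - 1*42)/6 = (a - 42)/6 = (-42 + a)/6 = -7 + a/6)
-21472 + q(197) = -21472 + (-7 + (⅙)*197) = -21472 + (-7 + 197/6) = -21472 + 155/6 = -128677/6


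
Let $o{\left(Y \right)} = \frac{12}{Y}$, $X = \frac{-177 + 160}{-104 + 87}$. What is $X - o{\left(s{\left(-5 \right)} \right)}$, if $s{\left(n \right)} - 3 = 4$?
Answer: $- \frac{5}{7} \approx -0.71429$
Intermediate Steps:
$s{\left(n \right)} = 7$ ($s{\left(n \right)} = 3 + 4 = 7$)
$X = 1$ ($X = - \frac{17}{-17} = \left(-17\right) \left(- \frac{1}{17}\right) = 1$)
$X - o{\left(s{\left(-5 \right)} \right)} = 1 - \frac{12}{7} = - \frac{5}{7}$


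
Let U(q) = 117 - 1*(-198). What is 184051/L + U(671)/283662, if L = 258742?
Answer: 1452493847/2038757589 ≈ 0.71244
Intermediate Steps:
U(q) = 315 (U(q) = 117 + 198 = 315)
184051/L + U(671)/283662 = 184051/258742 + 315/283662 = 184051*(1/258742) + 315*(1/283662) = 184051/258742 + 35/31518 = 1452493847/2038757589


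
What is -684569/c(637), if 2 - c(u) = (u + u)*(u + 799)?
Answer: 684569/1829462 ≈ 0.37419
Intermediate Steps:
c(u) = 2 - 2*u*(799 + u) (c(u) = 2 - (u + u)*(u + 799) = 2 - 2*u*(799 + u))
-684569/c(637) = -684569/(2 - 1598*637 - 2*637**2) = -684569/(2 - 1017926 - 2*405769) = -684569/(2 - 1017926 - 811538) = -684569/(-1829462) = -684569*(-1/1829462) = 684569/1829462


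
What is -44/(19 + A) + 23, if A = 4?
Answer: 485/23 ≈ 21.087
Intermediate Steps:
-44/(19 + A) + 23 = -44/(19 + 4) + 23 = -44/23 + 23 = 485/23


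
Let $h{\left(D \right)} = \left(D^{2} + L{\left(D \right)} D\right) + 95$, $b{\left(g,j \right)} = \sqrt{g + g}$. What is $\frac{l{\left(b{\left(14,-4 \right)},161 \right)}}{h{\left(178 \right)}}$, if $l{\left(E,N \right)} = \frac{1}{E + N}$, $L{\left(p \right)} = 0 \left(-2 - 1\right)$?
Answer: $\frac{23}{117550521} - \frac{2 \sqrt{7}}{822853647} \approx 1.8923 \cdot 10^{-7}$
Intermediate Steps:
$b{\left(g,j \right)} = \sqrt{2} \sqrt{g}$ ($b{\left(g,j \right)} = \sqrt{2 g} = \sqrt{2} \sqrt{g}$)
$L{\left(p \right)} = 0$ ($L{\left(p \right)} = 0 \left(-2 - 1\right) = 0 \left(-3\right) = 0$)
$h{\left(D \right)} = 95 + D^{2}$ ($h{\left(D \right)} = \left(D^{2} + 0 D\right) + 95 = \left(D^{2} + 0\right) + 95 = D^{2} + 95 = 95 + D^{2}$)
$\frac{l{\left(b{\left(14,-4 \right)},161 \right)}}{h{\left(178 \right)}} = \frac{1}{\left(\sqrt{2} \sqrt{14} + 161\right) \left(95 + 178^{2}\right)} = \frac{1}{\left(2 \sqrt{7} + 161\right) \left(95 + 31684\right)} = \frac{1}{\left(161 + 2 \sqrt{7}\right) 31779} = \frac{1}{161 + 2 \sqrt{7}} \cdot \frac{1}{31779} = \frac{1}{31779 \left(161 + 2 \sqrt{7}\right)}$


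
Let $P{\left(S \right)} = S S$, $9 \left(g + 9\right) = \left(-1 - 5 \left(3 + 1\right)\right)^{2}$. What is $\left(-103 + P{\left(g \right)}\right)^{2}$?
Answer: $2241009$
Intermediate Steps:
$g = 40$ ($g = -9 + \frac{\left(-1 - 5 \left(3 + 1\right)\right)^{2}}{9} = -9 + \frac{\left(-1 - 20\right)^{2}}{9} = -9 + \frac{\left(-21\right)^{2}}{9} = -9 + \frac{1}{9} \cdot 441 = -9 + 49 = 40$)
$P{\left(S \right)} = S^{2}$
$\left(-103 + P{\left(g \right)}\right)^{2} = \left(-103 + 40^{2}\right)^{2} = \left(-103 + 1600\right)^{2} = 1497^{2} = 2241009$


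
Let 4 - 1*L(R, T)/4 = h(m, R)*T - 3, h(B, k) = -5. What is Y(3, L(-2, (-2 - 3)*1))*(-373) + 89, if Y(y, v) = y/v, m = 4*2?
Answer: 2509/24 ≈ 104.54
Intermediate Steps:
m = 8
L(R, T) = 28 + 20*T (L(R, T) = 16 - 4*(-5*T - 3) = 16 - 4*(-3 - 5*T) = 16 + (12 + 20*T) = 28 + 20*T)
Y(3, L(-2, (-2 - 3)*1))*(-373) + 89 = (3/(28 + 20*((-2 - 3)*1)))*(-373) + 89 = (3/(28 + 20*(-5*1)))*(-373) + 89 = (3/(28 + 20*(-5)))*(-373) + 89 = (3/(28 - 100))*(-373) + 89 = (3/(-72))*(-373) + 89 = (3*(-1/72))*(-373) + 89 = -1/24*(-373) + 89 = 373/24 + 89 = 2509/24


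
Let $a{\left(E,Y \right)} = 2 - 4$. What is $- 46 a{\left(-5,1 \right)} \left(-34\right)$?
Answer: $-3128$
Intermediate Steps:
$a{\left(E,Y \right)} = -2$ ($a{\left(E,Y \right)} = 2 - 4 = -2$)
$- 46 a{\left(-5,1 \right)} \left(-34\right) = \left(-46\right) \left(-2\right) \left(-34\right) = 92 \left(-34\right) = -3128$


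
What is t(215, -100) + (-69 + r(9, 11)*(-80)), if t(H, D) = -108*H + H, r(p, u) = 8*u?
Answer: -30114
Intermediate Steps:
t(H, D) = -107*H
t(215, -100) + (-69 + r(9, 11)*(-80)) = -107*215 + (-69 + (8*11)*(-80)) = -23005 + (-69 + 88*(-80)) = -23005 + (-69 - 7040) = -23005 - 7109 = -30114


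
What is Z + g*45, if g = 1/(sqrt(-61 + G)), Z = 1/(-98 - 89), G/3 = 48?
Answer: -1/187 + 45*sqrt(83)/83 ≈ 4.9340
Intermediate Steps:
G = 144 (G = 3*48 = 144)
Z = -1/187 (Z = 1/(-187) = -1/187 ≈ -0.0053476)
g = sqrt(83)/83 (g = 1/(sqrt(-61 + 144)) = 1/(sqrt(83)) = sqrt(83)/83 ≈ 0.10976)
Z + g*45 = -1/187 + (sqrt(83)/83)*45 = -1/187 + 45*sqrt(83)/83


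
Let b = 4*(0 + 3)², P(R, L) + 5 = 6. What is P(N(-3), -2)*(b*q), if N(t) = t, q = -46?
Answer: -1656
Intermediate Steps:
P(R, L) = 1 (P(R, L) = -5 + 6 = 1)
b = 36 (b = 4*3² = 4*9 = 36)
P(N(-3), -2)*(b*q) = 1*(36*(-46)) = 1*(-1656) = -1656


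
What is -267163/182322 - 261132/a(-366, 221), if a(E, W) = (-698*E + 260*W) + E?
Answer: -65557555055/28493464482 ≈ -2.3008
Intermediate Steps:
a(E, W) = -697*E + 260*W
-267163/182322 - 261132/a(-366, 221) = -267163/182322 - 261132/(-697*(-366) + 260*221) = -267163*1/182322 - 261132/(255102 + 57460) = -267163/182322 - 261132/312562 = -267163/182322 - 261132*1/312562 = -267163/182322 - 130566/156281 = -65557555055/28493464482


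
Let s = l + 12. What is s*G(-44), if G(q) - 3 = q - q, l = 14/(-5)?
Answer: 138/5 ≈ 27.600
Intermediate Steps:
l = -14/5 (l = 14*(-⅕) = -14/5 ≈ -2.8000)
G(q) = 3 (G(q) = 3 + (q - q) = 3 + 0 = 3)
s = 46/5 (s = -14/5 + 12 = 46/5 ≈ 9.2000)
s*G(-44) = (46/5)*3 = 138/5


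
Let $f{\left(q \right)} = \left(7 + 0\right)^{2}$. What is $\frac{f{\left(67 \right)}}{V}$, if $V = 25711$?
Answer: $\frac{7}{3673} \approx 0.0019058$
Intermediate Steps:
$f{\left(q \right)} = 49$ ($f{\left(q \right)} = 7^{2} = 49$)
$\frac{f{\left(67 \right)}}{V} = \frac{49}{25711} = 49 \cdot \frac{1}{25711} = \frac{7}{3673}$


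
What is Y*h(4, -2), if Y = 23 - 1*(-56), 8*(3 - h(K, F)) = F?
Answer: 1027/4 ≈ 256.75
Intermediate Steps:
h(K, F) = 3 - F/8
Y = 79 (Y = 23 + 56 = 79)
Y*h(4, -2) = 79*(3 - 1/8*(-2)) = 79*(3 + 1/4) = 79*(13/4) = 1027/4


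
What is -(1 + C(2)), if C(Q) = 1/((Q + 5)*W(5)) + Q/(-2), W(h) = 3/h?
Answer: -5/21 ≈ -0.23810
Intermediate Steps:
C(Q) = -Q/2 + 5/(3*(5 + Q)) (C(Q) = 1/((Q + 5)*((3/5))) + Q/(-2) = 1/((5 + Q)*((3*(⅕)))) + Q*(-½) = 1/((5 + Q)*(⅗)) - Q/2 = (5/3)/(5 + Q) - Q/2 = 5/(3*(5 + Q)) - Q/2 = -Q/2 + 5/(3*(5 + Q)))
-(1 + C(2)) = -(1 + (10 - 15*2 - 3*2²)/(6*(5 + 2))) = -(1 + (⅙)*(10 - 30 - 3*4)/7) = -(1 + (⅙)*(⅐)*(10 - 30 - 12)) = -(1 + (⅙)*(⅐)*(-32)) = -(1 - 16/21) = -1*5/21 = -5/21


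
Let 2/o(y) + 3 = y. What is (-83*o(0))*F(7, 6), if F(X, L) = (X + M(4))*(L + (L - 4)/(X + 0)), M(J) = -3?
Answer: 29216/21 ≈ 1391.2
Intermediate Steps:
o(y) = 2/(-3 + y)
F(X, L) = (-3 + X)*(L + (-4 + L)/X) (F(X, L) = (X - 3)*(L + (L - 4)/(X + 0)) = (-3 + X)*(L + (-4 + L)/X))
(-83*o(0))*F(7, 6) = (-166/(-3 + 0))*((12 - 3*6 + 7*(-4 - 2*6 + 6*7))/7) = (-166/(-3))*((12 - 18 + 7*(-4 - 12 + 42))/7) = (-166*(-1)/3)*((12 - 18 + 7*26)/7) = (-83*(-2/3))*((12 - 18 + 182)/7) = 166*((1/7)*176)/3 = (166/3)*(176/7) = 29216/21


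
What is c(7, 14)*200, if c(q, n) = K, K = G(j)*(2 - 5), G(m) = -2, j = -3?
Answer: 1200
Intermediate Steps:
K = 6 (K = -2*(2 - 5) = -2*(-3) = 6)
c(q, n) = 6
c(7, 14)*200 = 6*200 = 1200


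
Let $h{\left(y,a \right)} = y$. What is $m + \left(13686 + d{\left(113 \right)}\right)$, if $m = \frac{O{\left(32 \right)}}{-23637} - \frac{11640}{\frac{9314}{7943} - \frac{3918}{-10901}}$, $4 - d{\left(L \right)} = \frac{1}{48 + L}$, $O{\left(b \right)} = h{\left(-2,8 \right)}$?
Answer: $\frac{768860077745401795}{126204246207879} \approx 6092.2$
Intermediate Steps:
$O{\left(b \right)} = -2$
$d{\left(L \right)} = 4 - \frac{1}{48 + L}$
$m = - \frac{5955747012193516}{783877305639}$ ($m = - \frac{2}{-23637} - \frac{11640}{\frac{9314}{7943} - \frac{3918}{-10901}} = \left(-2\right) \left(- \frac{1}{23637}\right) - \frac{11640}{9314 \cdot \frac{1}{7943} - - \frac{3918}{10901}} = \frac{2}{23637} - \frac{11640}{\frac{9314}{7943} + \frac{3918}{10901}} = \frac{2}{23637} - \frac{11640}{\frac{132652588}{86586643}} = \frac{2}{23637} - \frac{251967131130}{33163147} = - \frac{5955747012193516}{783877305639} \approx -7597.8$)
$m + \left(13686 + d{\left(113 \right)}\right) = - \frac{5955747012193516}{783877305639} + \left(13686 + \frac{191 + 4 \cdot 113}{48 + 113}\right) = - \frac{5955747012193516}{783877305639} + \left(13686 + \frac{191 + 452}{161}\right) = - \frac{5955747012193516}{783877305639} + \left(13686 + \frac{1}{161} \cdot 643\right) = - \frac{5955747012193516}{783877305639} + \left(13686 + \frac{643}{161}\right) = - \frac{5955747012193516}{783877305639} + \frac{2204089}{161} = \frac{768860077745401795}{126204246207879}$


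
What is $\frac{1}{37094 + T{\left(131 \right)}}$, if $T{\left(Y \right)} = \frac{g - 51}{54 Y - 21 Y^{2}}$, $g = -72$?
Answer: $\frac{117769}{4368523327} \approx 2.6959 \cdot 10^{-5}$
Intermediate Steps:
$T{\left(Y \right)} = - \frac{123}{- 21 Y^{2} + 54 Y}$ ($T{\left(Y \right)} = \frac{-72 - 51}{54 Y - 21 Y^{2}} = - \frac{123}{- 21 Y^{2} + 54 Y}$)
$\frac{1}{37094 + T{\left(131 \right)}} = \frac{1}{37094 + \frac{41}{131 \left(-18 + 7 \cdot 131\right)}} = \frac{1}{37094 + 41 \cdot \frac{1}{131} \frac{1}{-18 + 917}} = \frac{1}{37094 + 41 \cdot \frac{1}{131} \cdot \frac{1}{899}} = \frac{1}{37094 + \frac{41}{117769}} = \frac{1}{\frac{4368523327}{117769}} = \frac{117769}{4368523327}$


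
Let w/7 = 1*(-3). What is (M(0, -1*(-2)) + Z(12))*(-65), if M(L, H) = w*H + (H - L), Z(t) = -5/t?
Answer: 31525/12 ≈ 2627.1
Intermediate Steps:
w = -21 (w = 7*(1*(-3)) = 7*(-3) = -21)
M(L, H) = -L - 20*H (M(L, H) = -21*H + (H - L) = -L - 20*H)
(M(0, -1*(-2)) + Z(12))*(-65) = ((-1*0 - (-20)*(-2)) - 5/12)*(-65) = ((0 - 20*2) - 5*1/12)*(-65) = ((0 - 40) - 5/12)*(-65) = (-40 - 5/12)*(-65) = -485/12*(-65) = 31525/12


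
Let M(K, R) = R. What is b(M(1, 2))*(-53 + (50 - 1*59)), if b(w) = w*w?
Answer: -248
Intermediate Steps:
b(w) = w²
b(M(1, 2))*(-53 + (50 - 1*59)) = 2²*(-53 + (50 - 1*59)) = 4*(-53 + (50 - 59)) = 4*(-53 - 9) = 4*(-62) = -248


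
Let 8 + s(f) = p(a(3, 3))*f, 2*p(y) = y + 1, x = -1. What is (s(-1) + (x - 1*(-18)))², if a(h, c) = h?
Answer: 49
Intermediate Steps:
p(y) = ½ + y/2 (p(y) = (y + 1)/2 = (1 + y)/2 = ½ + y/2)
s(f) = -8 + 2*f (s(f) = -8 + (½ + (½)*3)*f = -8 + (½ + 3/2)*f = -8 + 2*f)
(s(-1) + (x - 1*(-18)))² = ((-8 + 2*(-1)) + (-1 - 1*(-18)))² = ((-8 - 2) + (-1 + 18))² = (-10 + 17)² = 7² = 49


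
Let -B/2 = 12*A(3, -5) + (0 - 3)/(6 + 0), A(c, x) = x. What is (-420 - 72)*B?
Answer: -59532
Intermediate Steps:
B = 121 (B = -2*(12*(-5) + (0 - 3)/(6 + 0)) = -2*(-60 - 3/6) = -2*(-60 - 3*⅙) = -2*(-60 - ½) = -2*(-121/2) = 121)
(-420 - 72)*B = (-420 - 72)*121 = -492*121 = -59532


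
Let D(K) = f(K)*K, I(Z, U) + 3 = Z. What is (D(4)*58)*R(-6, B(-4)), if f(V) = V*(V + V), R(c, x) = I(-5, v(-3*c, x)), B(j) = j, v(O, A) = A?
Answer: -59392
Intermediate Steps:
I(Z, U) = -3 + Z
R(c, x) = -8 (R(c, x) = -3 - 5 = -8)
f(V) = 2*V**2 (f(V) = V*(2*V) = 2*V**2)
D(K) = 2*K**3 (D(K) = (2*K**2)*K = 2*K**3)
(D(4)*58)*R(-6, B(-4)) = ((2*4**3)*58)*(-8) = ((2*64)*58)*(-8) = (128*58)*(-8) = 7424*(-8) = -59392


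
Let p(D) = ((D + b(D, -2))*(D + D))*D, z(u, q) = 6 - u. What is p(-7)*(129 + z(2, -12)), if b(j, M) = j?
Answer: -182476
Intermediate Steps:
p(D) = 4*D³ (p(D) = ((D + D)*(D + D))*D = ((2*D)*(2*D))*D = (4*D²)*D = 4*D³)
p(-7)*(129 + z(2, -12)) = (4*(-7)³)*(129 + (6 - 1*2)) = (4*(-343))*(129 + (6 - 2)) = -1372*(129 + 4) = -1372*133 = -182476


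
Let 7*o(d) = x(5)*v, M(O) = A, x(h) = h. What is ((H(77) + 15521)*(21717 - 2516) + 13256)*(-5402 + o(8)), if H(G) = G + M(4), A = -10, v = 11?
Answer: -11301965126996/7 ≈ -1.6146e+12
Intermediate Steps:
M(O) = -10
H(G) = -10 + G (H(G) = G - 10 = -10 + G)
o(d) = 55/7 (o(d) = (5*11)/7 = (⅐)*55 = 55/7)
((H(77) + 15521)*(21717 - 2516) + 13256)*(-5402 + o(8)) = (((-10 + 77) + 15521)*(21717 - 2516) + 13256)*(-5402 + 55/7) = ((67 + 15521)*19201 + 13256)*(-37759/7) = (15588*19201 + 13256)*(-37759/7) = (299305188 + 13256)*(-37759/7) = 299318444*(-37759/7) = -11301965126996/7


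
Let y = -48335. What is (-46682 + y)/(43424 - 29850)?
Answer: -95017/13574 ≈ -6.9999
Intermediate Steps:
(-46682 + y)/(43424 - 29850) = (-46682 - 48335)/(43424 - 29850) = -95017/13574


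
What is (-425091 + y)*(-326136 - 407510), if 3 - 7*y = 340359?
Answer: 2432765000478/7 ≈ 3.4754e+11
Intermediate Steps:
y = -340356/7 (y = 3/7 - ⅐*340359 = 3/7 - 340359/7 = -340356/7 ≈ -48622.)
(-425091 + y)*(-326136 - 407510) = (-425091 - 340356/7)*(-326136 - 407510) = -3315993/7*(-733646) = 2432765000478/7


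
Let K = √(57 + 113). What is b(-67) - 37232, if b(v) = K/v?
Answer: -37232 - √170/67 ≈ -37232.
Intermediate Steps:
K = √170 ≈ 13.038
b(v) = √170/v
b(-67) - 37232 = √170/(-67) - 37232 = √170*(-1/67) - 37232 = -√170/67 - 37232 = -37232 - √170/67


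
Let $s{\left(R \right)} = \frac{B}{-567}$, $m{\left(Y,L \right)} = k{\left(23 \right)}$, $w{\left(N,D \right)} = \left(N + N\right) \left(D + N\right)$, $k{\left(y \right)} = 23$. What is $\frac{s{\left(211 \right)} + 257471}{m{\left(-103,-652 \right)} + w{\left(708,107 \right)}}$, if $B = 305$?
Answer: $\frac{145985752}{654353721} \approx 0.2231$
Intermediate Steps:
$w{\left(N,D \right)} = 2 N \left(D + N\right)$
$m{\left(Y,L \right)} = 23$
$s{\left(R \right)} = - \frac{305}{567}$ ($s{\left(R \right)} = \frac{305}{-567} = 305 \left(- \frac{1}{567}\right) = - \frac{305}{567}$)
$\frac{s{\left(211 \right)} + 257471}{m{\left(-103,-652 \right)} + w{\left(708,107 \right)}} = \frac{- \frac{305}{567} + 257471}{23 + 2 \cdot 708 \left(107 + 708\right)} = \frac{145985752}{567 \left(23 + 2 \cdot 708 \cdot 815\right)} = \frac{145985752}{567 \left(23 + 1154040\right)} = \frac{145985752}{567 \cdot 1154063} = \frac{145985752}{567} \cdot \frac{1}{1154063} = \frac{145985752}{654353721}$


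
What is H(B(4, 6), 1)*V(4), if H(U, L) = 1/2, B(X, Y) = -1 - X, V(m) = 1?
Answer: ½ ≈ 0.50000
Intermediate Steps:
H(U, L) = ½
H(B(4, 6), 1)*V(4) = (½)*1 = ½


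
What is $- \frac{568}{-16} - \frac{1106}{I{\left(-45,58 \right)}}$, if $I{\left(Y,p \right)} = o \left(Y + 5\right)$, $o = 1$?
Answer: $\frac{1263}{20} \approx 63.15$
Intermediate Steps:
$I{\left(Y,p \right)} = 5 + Y$ ($I{\left(Y,p \right)} = 1 \left(Y + 5\right) = 1 \left(5 + Y\right) = 5 + Y$)
$- \frac{568}{-16} - \frac{1106}{I{\left(-45,58 \right)}} = - \frac{568}{-16} - \frac{1106}{5 - 45} = \left(-568\right) \left(- \frac{1}{16}\right) - \frac{1106}{-40} = \frac{71}{2} - - \frac{553}{20} = \frac{71}{2} + \frac{553}{20} = \frac{1263}{20}$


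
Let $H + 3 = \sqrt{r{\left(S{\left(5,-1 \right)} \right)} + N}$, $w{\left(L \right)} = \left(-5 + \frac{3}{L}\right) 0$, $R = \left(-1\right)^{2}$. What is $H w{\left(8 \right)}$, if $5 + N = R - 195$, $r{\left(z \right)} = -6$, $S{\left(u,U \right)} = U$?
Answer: $0$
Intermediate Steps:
$R = 1$
$w{\left(L \right)} = 0$
$N = -199$ ($N = -5 + \left(1 - 195\right) = -5 - 194 = -199$)
$H = -3 + i \sqrt{205}$ ($H = -3 + \sqrt{-6 - 199} = -3 + \sqrt{-205} = -3 + i \sqrt{205} \approx -3.0 + 14.318 i$)
$H w{\left(8 \right)} = \left(-3 + i \sqrt{205}\right) 0 = 0$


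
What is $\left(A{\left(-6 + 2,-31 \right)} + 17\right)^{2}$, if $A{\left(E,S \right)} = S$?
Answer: $196$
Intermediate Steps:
$\left(A{\left(-6 + 2,-31 \right)} + 17\right)^{2} = \left(-31 + 17\right)^{2} = \left(-14\right)^{2} = 196$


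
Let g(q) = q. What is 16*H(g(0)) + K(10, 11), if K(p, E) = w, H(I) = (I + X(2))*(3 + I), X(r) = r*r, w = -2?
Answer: 190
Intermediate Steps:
X(r) = r²
H(I) = (3 + I)*(4 + I) (H(I) = (I + 2²)*(3 + I) = (I + 4)*(3 + I) = (4 + I)*(3 + I) = (3 + I)*(4 + I))
K(p, E) = -2
16*H(g(0)) + K(10, 11) = 16*(12 + 0² + 7*0) - 2 = 16*(12 + 0 + 0) - 2 = 16*12 - 2 = 192 - 2 = 190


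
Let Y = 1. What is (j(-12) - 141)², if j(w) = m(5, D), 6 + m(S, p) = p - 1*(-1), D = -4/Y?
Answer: 22500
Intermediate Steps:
D = -4 (D = -4/1 = -4*1 = -4)
m(S, p) = -5 + p (m(S, p) = -6 + (p - 1*(-1)) = -6 + (p + 1) = -6 + (1 + p) = -5 + p)
j(w) = -9 (j(w) = -5 - 4 = -9)
(j(-12) - 141)² = (-9 - 141)² = (-150)² = 22500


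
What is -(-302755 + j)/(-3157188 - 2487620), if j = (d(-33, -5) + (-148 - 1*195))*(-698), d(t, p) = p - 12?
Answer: -51475/5644808 ≈ -0.0091190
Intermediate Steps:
d(t, p) = -12 + p
j = 251280 (j = ((-12 - 5) + (-148 - 1*195))*(-698) = (-17 + (-148 - 195))*(-698) = (-17 - 343)*(-698) = -360*(-698) = 251280)
-(-302755 + j)/(-3157188 - 2487620) = -(-302755 + 251280)/(-3157188 - 2487620) = -(-51475)/(-5644808) = -(-51475)*(-1)/5644808 = -1*51475/5644808 = -51475/5644808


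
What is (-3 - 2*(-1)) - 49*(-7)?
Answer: 342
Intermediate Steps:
(-3 - 2*(-1)) - 49*(-7) = (-3 + 2) + 343 = -1 + 343 = 342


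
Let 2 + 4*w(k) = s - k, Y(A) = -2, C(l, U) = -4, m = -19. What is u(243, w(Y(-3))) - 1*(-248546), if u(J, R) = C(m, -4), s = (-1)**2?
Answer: 248542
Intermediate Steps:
s = 1
w(k) = -1/4 - k/4 (w(k) = -1/2 + (1 - k)/4 = -1/2 + (1/4 - k/4) = -1/4 - k/4)
u(J, R) = -4
u(243, w(Y(-3))) - 1*(-248546) = -4 - 1*(-248546) = -4 + 248546 = 248542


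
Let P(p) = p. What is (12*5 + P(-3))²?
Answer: 3249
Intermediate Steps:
(12*5 + P(-3))² = (12*5 - 3)² = (60 - 3)² = 57² = 3249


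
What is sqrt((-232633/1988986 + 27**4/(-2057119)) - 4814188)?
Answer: I*sqrt(80594492189634043188910192256630)/4091580891334 ≈ 2194.1*I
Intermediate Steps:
sqrt((-232633/1988986 + 27**4/(-2057119)) - 4814188) = sqrt((-232633*1/1988986 + 531441*(-1/2057119)) - 4814188) = sqrt((-232633/1988986 - 531441/2057119) - 4814188) = sqrt(-1535582473153/4091580891334 - 4814188) = sqrt(-19697641163671919945/4091580891334) = I*sqrt(80594492189634043188910192256630)/4091580891334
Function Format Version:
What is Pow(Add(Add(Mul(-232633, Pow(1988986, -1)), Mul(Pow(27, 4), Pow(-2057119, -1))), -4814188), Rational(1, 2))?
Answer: Mul(Rational(1, 4091580891334), I, Pow(80594492189634043188910192256630, Rational(1, 2))) ≈ Mul(2194.1, I)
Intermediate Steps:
Pow(Add(Add(Mul(-232633, Pow(1988986, -1)), Mul(Pow(27, 4), Pow(-2057119, -1))), -4814188), Rational(1, 2)) = Pow(Add(Add(Mul(-232633, Rational(1, 1988986)), Mul(531441, Rational(-1, 2057119))), -4814188), Rational(1, 2)) = Pow(Add(Add(Rational(-232633, 1988986), Rational(-531441, 2057119)), -4814188), Rational(1, 2)) = Pow(Add(Rational(-1535582473153, 4091580891334), -4814188), Rational(1, 2)) = Pow(Rational(-19697641163671919945, 4091580891334), Rational(1, 2)) = Mul(Rational(1, 4091580891334), I, Pow(80594492189634043188910192256630, Rational(1, 2)))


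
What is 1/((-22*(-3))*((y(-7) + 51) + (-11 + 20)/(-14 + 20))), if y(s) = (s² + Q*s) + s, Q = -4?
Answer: 1/8085 ≈ 0.00012369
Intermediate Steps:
y(s) = s² - 3*s (y(s) = (s² - 4*s) + s = s² - 3*s)
1/((-22*(-3))*((y(-7) + 51) + (-11 + 20)/(-14 + 20))) = 1/((-22*(-3))*((-7*(-3 - 7) + 51) + (-11 + 20)/(-14 + 20))) = 1/(66*((-7*(-10) + 51) + 9/6)) = 1/(66*((70 + 51) + 9*(⅙))) = 1/(66*(121 + 3/2)) = 1/(66*(245/2)) = 1/8085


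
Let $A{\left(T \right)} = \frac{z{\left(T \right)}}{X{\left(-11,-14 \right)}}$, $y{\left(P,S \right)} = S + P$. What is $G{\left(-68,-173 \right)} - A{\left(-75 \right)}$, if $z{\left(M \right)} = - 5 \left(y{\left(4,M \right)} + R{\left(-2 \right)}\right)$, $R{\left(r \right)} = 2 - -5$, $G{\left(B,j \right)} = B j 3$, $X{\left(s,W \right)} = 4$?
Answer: $35212$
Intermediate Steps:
$G{\left(B,j \right)} = 3 B j$
$y{\left(P,S \right)} = P + S$
$R{\left(r \right)} = 7$ ($R{\left(r \right)} = 2 + 5 = 7$)
$z{\left(M \right)} = -55 - 5 M$ ($z{\left(M \right)} = - 5 \left(\left(4 + M\right) + 7\right) = - 5 \left(11 + M\right) = -55 - 5 M$)
$A{\left(T \right)} = - \frac{55}{4} - \frac{5 T}{4}$ ($A{\left(T \right)} = \frac{-55 - 5 T}{4} = \left(-55 - 5 T\right) \frac{1}{4} = - \frac{55}{4} - \frac{5 T}{4}$)
$G{\left(-68,-173 \right)} - A{\left(-75 \right)} = 3 \left(-68\right) \left(-173\right) - \left(- \frac{55}{4} - - \frac{375}{4}\right) = 35292 - \left(- \frac{55}{4} + \frac{375}{4}\right) = 35292 - 80 = 35212$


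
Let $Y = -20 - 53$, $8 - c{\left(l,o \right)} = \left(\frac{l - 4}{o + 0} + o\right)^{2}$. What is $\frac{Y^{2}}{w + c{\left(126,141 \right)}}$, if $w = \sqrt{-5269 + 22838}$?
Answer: $- \frac{42374203580000889}{159961826103688912} - \frac{2106309423969 \sqrt{17569}}{159961826103688912} \approx -0.26665$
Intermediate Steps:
$w = \sqrt{17569} \approx 132.55$
$c{\left(l,o \right)} = 8 - \left(o + \frac{-4 + l}{o}\right)^{2}$ ($c{\left(l,o \right)} = 8 - \left(\frac{l - 4}{o + 0} + o\right)^{2} = 8 - \left(\frac{-4 + l}{o} + o\right)^{2} = 8 - \left(o + \frac{-4 + l}{o}\right)^{2}$)
$Y = -73$ ($Y = -20 - 53 = -73$)
$\frac{Y^{2}}{w + c{\left(126,141 \right)}} = \frac{\left(-73\right)^{2}}{\sqrt{17569} + \left(8 - \frac{\left(-4 + 126 + 141^{2}\right)^{2}}{19881}\right)} = \frac{5329}{\sqrt{17569} + \left(8 - \frac{\left(-4 + 126 + 19881\right)^{2}}{19881}\right)} = \frac{5329}{\sqrt{17569} + \left(8 - \frac{20003^{2}}{19881}\right)} = \frac{5329}{\sqrt{17569} + \left(8 - \frac{1}{19881} \cdot 400120009\right)} = \frac{5329}{\sqrt{17569} + \left(8 - \frac{400120009}{19881}\right)} = \frac{5329}{\sqrt{17569} - \frac{399960961}{19881}} = \frac{5329}{- \frac{399960961}{19881} + \sqrt{17569}}$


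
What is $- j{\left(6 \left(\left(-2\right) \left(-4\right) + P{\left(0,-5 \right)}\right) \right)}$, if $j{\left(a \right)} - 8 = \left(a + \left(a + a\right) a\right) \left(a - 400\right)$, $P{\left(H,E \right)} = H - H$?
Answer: $1638904$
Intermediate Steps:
$P{\left(H,E \right)} = 0$
$j{\left(a \right)} = 8 + \left(-400 + a\right) \left(a + 2 a^{2}\right)$ ($j{\left(a \right)} = 8 + \left(a + \left(a + a\right) a\right) \left(a - 400\right) = 8 + \left(a + 2 a a\right) \left(-400 + a\right) = 8 + \left(a + 2 a^{2}\right) \left(-400 + a\right) = 8 + \left(-400 + a\right) \left(a + 2 a^{2}\right)$)
$- j{\left(6 \left(\left(-2\right) \left(-4\right) + P{\left(0,-5 \right)}\right) \right)} = - (8 - 799 \left(6 \left(\left(-2\right) \left(-4\right) + 0\right)\right)^{2} - 400 \cdot 6 \left(\left(-2\right) \left(-4\right) + 0\right) + 2 \left(6 \left(\left(-2\right) \left(-4\right) + 0\right)\right)^{3}) = - (8 - 799 \left(6 \left(8 + 0\right)\right)^{2} - 400 \cdot 6 \left(8 + 0\right) + 2 \left(6 \left(8 + 0\right)\right)^{3}) = - (8 - 799 \left(6 \cdot 8\right)^{2} - 400 \cdot 6 \cdot 8 + 2 \left(6 \cdot 8\right)^{3}) = - (8 - 799 \cdot 48^{2} - 19200 + 2 \cdot 48^{3}) = - (8 - 1840896 - 19200 + 2 \cdot 110592) = - (8 - 1840896 - 19200 + 221184) = \left(-1\right) \left(-1638904\right) = 1638904$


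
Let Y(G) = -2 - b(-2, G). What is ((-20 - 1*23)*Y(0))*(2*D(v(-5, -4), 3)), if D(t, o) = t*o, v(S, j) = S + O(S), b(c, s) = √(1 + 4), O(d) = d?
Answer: -5160 - 2580*√5 ≈ -10929.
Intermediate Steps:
b(c, s) = √5
v(S, j) = 2*S (v(S, j) = S + S = 2*S)
D(t, o) = o*t
Y(G) = -2 - √5
((-20 - 1*23)*Y(0))*(2*D(v(-5, -4), 3)) = ((-20 - 1*23)*(-2 - √5))*(2*(3*(2*(-5)))) = ((-20 - 23)*(-2 - √5))*(2*(3*(-10))) = (-43*(-2 - √5))*(2*(-30)) = (86 + 43*√5)*(-60) = -5160 - 2580*√5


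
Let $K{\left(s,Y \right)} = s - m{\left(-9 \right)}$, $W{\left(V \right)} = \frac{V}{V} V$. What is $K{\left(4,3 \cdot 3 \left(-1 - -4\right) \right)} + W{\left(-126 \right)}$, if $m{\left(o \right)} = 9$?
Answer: $-131$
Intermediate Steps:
$W{\left(V \right)} = V$ ($W{\left(V \right)} = 1 V = V$)
$K{\left(s,Y \right)} = -9 + s$ ($K{\left(s,Y \right)} = s - 9 = -9 + s$)
$K{\left(4,3 \cdot 3 \left(-1 - -4\right) \right)} + W{\left(-126 \right)} = \left(-9 + 4\right) - 126 = -5 - 126 = -131$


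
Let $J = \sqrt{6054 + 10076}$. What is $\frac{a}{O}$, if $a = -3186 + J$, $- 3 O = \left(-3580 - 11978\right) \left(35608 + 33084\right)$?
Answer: $- \frac{1593}{178118356} + \frac{\sqrt{16130}}{356236712} \approx -8.587 \cdot 10^{-6}$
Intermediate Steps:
$J = \sqrt{16130} \approx 127.0$
$O = 356236712$ ($O = - \frac{\left(-3580 - 11978\right) \left(35608 + 33084\right)}{3} = - \frac{\left(-15558\right) 68692}{3} = \left(- \frac{1}{3}\right) \left(-1068710136\right) = 356236712$)
$a = -3186 + \sqrt{16130} \approx -3059.0$
$\frac{a}{O} = \frac{-3186 + \sqrt{16130}}{356236712} = \left(-3186 + \sqrt{16130}\right) \frac{1}{356236712} = - \frac{1593}{178118356} + \frac{\sqrt{16130}}{356236712}$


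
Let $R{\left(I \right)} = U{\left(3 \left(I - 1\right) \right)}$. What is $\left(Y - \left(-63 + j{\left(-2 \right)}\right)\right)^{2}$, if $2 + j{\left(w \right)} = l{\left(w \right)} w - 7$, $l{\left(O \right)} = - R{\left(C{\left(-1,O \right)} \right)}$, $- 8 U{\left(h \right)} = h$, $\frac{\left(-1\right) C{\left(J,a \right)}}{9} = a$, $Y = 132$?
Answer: $\frac{751689}{16} \approx 46981.0$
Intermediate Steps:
$C{\left(J,a \right)} = - 9 a$
$U{\left(h \right)} = - \frac{h}{8}$
$R{\left(I \right)} = \frac{3}{8} - \frac{3 I}{8}$ ($R{\left(I \right)} = - \frac{3 \left(I - 1\right)}{8} = - \frac{3 \left(-1 + I\right)}{8} = - \frac{-3 + 3 I}{8} = \frac{3}{8} - \frac{3 I}{8}$)
$l{\left(O \right)} = - \frac{3}{8} - \frac{27 O}{8}$ ($l{\left(O \right)} = - (\frac{3}{8} - \frac{3 \left(- 9 O\right)}{8}) = - (\frac{3}{8} + \frac{27 O}{8}) = - \frac{3}{8} - \frac{27 O}{8}$)
$j{\left(w \right)} = -9 + w \left(- \frac{3}{8} - \frac{27 w}{8}\right)$ ($j{\left(w \right)} = -2 + \left(\left(- \frac{3}{8} - \frac{27 w}{8}\right) w - 7\right) = -2 + \left(w \left(- \frac{3}{8} - \frac{27 w}{8}\right) - 7\right) = -2 + \left(-7 + w \left(- \frac{3}{8} - \frac{27 w}{8}\right)\right) = -9 + w \left(- \frac{3}{8} - \frac{27 w}{8}\right)$)
$\left(Y - \left(-63 + j{\left(-2 \right)}\right)\right)^{2} = \left(132 + \left(63 - \left(-9 + \frac{3}{8} \left(-2\right) \left(-1 - -18\right)\right)\right)\right)^{2} = \left(132 + \left(63 - \left(-9 + \frac{3}{8} \left(-2\right) \left(-1 + 18\right)\right)\right)\right)^{2} = \left(132 + \left(63 - \left(-9 + \frac{3}{8} \left(-2\right) 17\right)\right)\right)^{2} = \left(132 + \left(63 - \left(-9 - \frac{51}{4}\right)\right)\right)^{2} = \left(132 + \left(63 - - \frac{87}{4}\right)\right)^{2} = \left(132 + \left(63 + \frac{87}{4}\right)\right)^{2} = \left(132 + \frac{339}{4}\right)^{2} = \left(\frac{867}{4}\right)^{2} = \frac{751689}{16}$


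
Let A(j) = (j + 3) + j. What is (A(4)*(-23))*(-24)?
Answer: 6072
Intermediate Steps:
A(j) = 3 + 2*j (A(j) = (3 + j) + j = 3 + 2*j)
(A(4)*(-23))*(-24) = ((3 + 2*4)*(-23))*(-24) = ((3 + 8)*(-23))*(-24) = (11*(-23))*(-24) = -253*(-24) = 6072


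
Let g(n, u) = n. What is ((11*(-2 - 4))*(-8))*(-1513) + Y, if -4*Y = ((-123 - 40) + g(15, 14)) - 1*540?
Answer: -798692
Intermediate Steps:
Y = 172 (Y = -(((-123 - 40) + 15) - 1*540)/4 = -((-163 + 15) - 540)/4 = -(-148 - 540)/4 = -¼*(-688) = 172)
((11*(-2 - 4))*(-8))*(-1513) + Y = ((11*(-2 - 4))*(-8))*(-1513) + 172 = ((11*(-6))*(-8))*(-1513) + 172 = -66*(-8)*(-1513) + 172 = 528*(-1513) + 172 = -798864 + 172 = -798692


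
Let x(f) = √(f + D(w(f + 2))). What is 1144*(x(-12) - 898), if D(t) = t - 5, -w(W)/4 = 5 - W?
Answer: -1027312 + 1144*I*√77 ≈ -1.0273e+6 + 10039.0*I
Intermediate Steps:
w(W) = -20 + 4*W (w(W) = -4*(5 - W) = -20 + 4*W)
D(t) = -5 + t
x(f) = √(-17 + 5*f) (x(f) = √(f + (-5 + (-20 + 4*(f + 2)))) = √(f + (-5 + (-20 + 4*(2 + f)))) = √(f + (-5 + (-20 + (8 + 4*f)))) = √(f + (-5 + (-12 + 4*f))) = √(f + (-17 + 4*f)) = √(-17 + 5*f))
1144*(x(-12) - 898) = 1144*(√(-17 + 5*(-12)) - 898) = 1144*(√(-17 - 60) - 898) = 1144*(√(-77) - 898) = 1144*(I*√77 - 898) = 1144*(-898 + I*√77) = -1027312 + 1144*I*√77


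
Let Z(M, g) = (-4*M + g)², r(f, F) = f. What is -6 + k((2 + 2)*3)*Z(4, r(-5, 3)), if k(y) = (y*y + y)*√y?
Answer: -6 + 137592*√3 ≈ 2.3831e+5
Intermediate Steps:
Z(M, g) = (g - 4*M)²
k(y) = √y*(y + y²) (k(y) = (y² + y)*√y = (y + y²)*√y = √y*(y + y²))
-6 + k((2 + 2)*3)*Z(4, r(-5, 3)) = -6 + (((2 + 2)*3)^(3/2)*(1 + (2 + 2)*3))*(-1*(-5) + 4*4)² = -6 + ((4*3)^(3/2)*(1 + 4*3))*(5 + 16)² = -6 + (12^(3/2)*(1 + 12))*21² = -6 + ((24*√3)*13)*441 = -6 + (312*√3)*441 = -6 + 137592*√3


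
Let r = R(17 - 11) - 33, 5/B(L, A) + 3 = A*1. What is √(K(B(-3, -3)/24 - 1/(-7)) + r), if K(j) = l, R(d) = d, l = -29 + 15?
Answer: I*√41 ≈ 6.4031*I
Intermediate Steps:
B(L, A) = 5/(-3 + A) (B(L, A) = 5/(-3 + A*1) = 5/(-3 + A))
l = -14
K(j) = -14
r = -27 (r = (17 - 11) - 33 = 6 - 33 = -27)
√(K(B(-3, -3)/24 - 1/(-7)) + r) = √(-14 - 27) = √(-41) = I*√41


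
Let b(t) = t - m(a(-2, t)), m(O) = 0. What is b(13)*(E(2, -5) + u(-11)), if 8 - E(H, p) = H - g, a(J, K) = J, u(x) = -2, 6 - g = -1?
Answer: 143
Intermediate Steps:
g = 7 (g = 6 - 1*(-1) = 6 + 1 = 7)
b(t) = t (b(t) = t - 1*0 = t + 0 = t)
E(H, p) = 15 - H (E(H, p) = 8 - (H - 1*7) = 8 - (H - 7) = 8 - (-7 + H) = 8 + (7 - H) = 15 - H)
b(13)*(E(2, -5) + u(-11)) = 13*((15 - 1*2) - 2) = 13*((15 - 2) - 2) = 13*(13 - 2) = 13*11 = 143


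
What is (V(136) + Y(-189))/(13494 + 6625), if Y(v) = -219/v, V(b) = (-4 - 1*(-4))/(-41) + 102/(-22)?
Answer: -2410/13942467 ≈ -0.00017285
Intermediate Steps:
V(b) = -51/11 (V(b) = (-4 + 4)*(-1/41) + 102*(-1/22) = 0*(-1/41) - 51/11 = 0 - 51/11 = -51/11)
(V(136) + Y(-189))/(13494 + 6625) = (-51/11 - 219/(-189))/(13494 + 6625) = (-51/11 - 219*(-1/189))/20119 = (-51/11 + 73/63)*(1/20119) = -2410/693*1/20119 = -2410/13942467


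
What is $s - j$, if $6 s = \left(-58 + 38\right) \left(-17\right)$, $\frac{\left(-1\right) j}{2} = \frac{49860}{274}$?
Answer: $\frac{172870}{411} \approx 420.61$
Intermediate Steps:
$j = - \frac{49860}{137}$ ($j = - 2 \cdot \frac{49860}{274} = - 2 \cdot 49860 \cdot \frac{1}{274} = \left(-2\right) \frac{24930}{137} = - \frac{49860}{137} \approx -363.94$)
$s = \frac{170}{3}$ ($s = \frac{\left(-58 + 38\right) \left(-17\right)}{6} = \frac{\left(-20\right) \left(-17\right)}{6} = \frac{1}{6} \cdot 340 = \frac{170}{3} \approx 56.667$)
$s - j = \frac{170}{3} - - \frac{49860}{137} = \frac{170}{3} + \frac{49860}{137} = \frac{172870}{411}$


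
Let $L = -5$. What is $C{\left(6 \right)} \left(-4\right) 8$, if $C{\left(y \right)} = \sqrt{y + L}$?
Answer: $-32$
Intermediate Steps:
$C{\left(y \right)} = \sqrt{-5 + y}$ ($C{\left(y \right)} = \sqrt{y - 5} = \sqrt{-5 + y}$)
$C{\left(6 \right)} \left(-4\right) 8 = \sqrt{-5 + 6} \left(-4\right) 8 = \sqrt{1} \left(-4\right) 8 = 1 \left(-4\right) 8 = \left(-4\right) 8 = -32$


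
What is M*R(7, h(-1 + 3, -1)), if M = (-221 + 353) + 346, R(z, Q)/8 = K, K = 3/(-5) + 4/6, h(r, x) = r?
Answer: 3824/15 ≈ 254.93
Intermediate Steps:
K = 1/15 (K = 3*(-⅕) + 4*(⅙) = -⅗ + ⅔ = 1/15 ≈ 0.066667)
R(z, Q) = 8/15 (R(z, Q) = 8*(1/15) = 8/15)
M = 478 (M = 132 + 346 = 478)
M*R(7, h(-1 + 3, -1)) = 478*(8/15) = 3824/15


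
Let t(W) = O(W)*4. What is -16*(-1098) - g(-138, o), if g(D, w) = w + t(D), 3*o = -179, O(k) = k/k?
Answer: 52871/3 ≈ 17624.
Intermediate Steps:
O(k) = 1
t(W) = 4 (t(W) = 1*4 = 4)
o = -179/3 (o = (1/3)*(-179) = -179/3 ≈ -59.667)
g(D, w) = 4 + w (g(D, w) = w + 4 = 4 + w)
-16*(-1098) - g(-138, o) = -16*(-1098) - (4 - 179/3) = 17568 - 1*(-167/3) = 17568 + 167/3 = 52871/3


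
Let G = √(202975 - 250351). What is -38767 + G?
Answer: -38767 + 12*I*√329 ≈ -38767.0 + 217.66*I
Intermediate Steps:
G = 12*I*√329 (G = √(-47376) = 12*I*√329 ≈ 217.66*I)
-38767 + G = -38767 + 12*I*√329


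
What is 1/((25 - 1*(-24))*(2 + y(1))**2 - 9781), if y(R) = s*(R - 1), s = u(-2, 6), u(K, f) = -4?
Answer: -1/9585 ≈ -0.00010433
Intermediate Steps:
s = -4
y(R) = 4 - 4*R (y(R) = -4*(R - 1) = -4*(-1 + R) = 4 - 4*R)
1/((25 - 1*(-24))*(2 + y(1))**2 - 9781) = 1/((25 - 1*(-24))*(2 + (4 - 4*1))**2 - 9781) = 1/((25 + 24)*(2 + (4 - 4))**2 - 9781) = 1/(49*(2 + 0)**2 - 9781) = 1/(49*2**2 - 9781) = 1/(49*4 - 9781) = 1/(196 - 9781) = 1/(-9585) = -1/9585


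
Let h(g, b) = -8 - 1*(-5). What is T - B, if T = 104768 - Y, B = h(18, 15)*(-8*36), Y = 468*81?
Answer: 65996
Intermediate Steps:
Y = 37908
h(g, b) = -3 (h(g, b) = -8 + 5 = -3)
B = 864 (B = -(-24)*36 = -3*(-288) = 864)
T = 66860 (T = 104768 - 1*37908 = 104768 - 37908 = 66860)
T - B = 66860 - 1*864 = 66860 - 864 = 65996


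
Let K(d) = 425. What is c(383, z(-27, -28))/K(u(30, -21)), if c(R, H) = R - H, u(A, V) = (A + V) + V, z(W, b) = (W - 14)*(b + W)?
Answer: -1872/425 ≈ -4.4047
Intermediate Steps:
z(W, b) = (-14 + W)*(W + b)
u(A, V) = A + 2*V
c(383, z(-27, -28))/K(u(30, -21)) = (383 - ((-27)**2 - 14*(-27) - 14*(-28) - 27*(-28)))/425 = (383 - (729 + 378 + 392 + 756))*(1/425) = (383 - 1*2255)*(1/425) = (383 - 2255)*(1/425) = -1872*1/425 = -1872/425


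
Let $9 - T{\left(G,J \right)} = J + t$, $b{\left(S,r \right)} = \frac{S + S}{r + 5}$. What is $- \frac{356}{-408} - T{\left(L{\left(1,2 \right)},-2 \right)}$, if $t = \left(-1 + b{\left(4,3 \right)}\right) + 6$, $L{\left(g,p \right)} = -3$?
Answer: $- \frac{421}{102} \approx -4.1274$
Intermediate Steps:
$b{\left(S,r \right)} = \frac{2 S}{5 + r}$
$t = 6$ ($t = \left(-1 + 2 \cdot 4 \frac{1}{5 + 3}\right) + 6 = \left(-1 + 2 \cdot 4 \cdot \frac{1}{8}\right) + 6 = \left(-1 + 1\right) + 6 = 0 + 6 = 6$)
$T{\left(G,J \right)} = 3 - J$ ($T{\left(G,J \right)} = 9 - \left(J + 6\right) = 9 - \left(6 + J\right) = 3 - J$)
$- \frac{356}{-408} - T{\left(L{\left(1,2 \right)},-2 \right)} = - \frac{356}{-408} - \left(3 - -2\right) = \left(-356\right) \left(- \frac{1}{408}\right) - \left(3 + 2\right) = \frac{89}{102} - 5 = - \frac{421}{102}$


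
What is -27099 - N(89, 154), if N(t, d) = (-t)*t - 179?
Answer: -18999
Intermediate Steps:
N(t, d) = -179 - t**2 (N(t, d) = -t**2 - 179 = -179 - t**2)
-27099 - N(89, 154) = -27099 - (-179 - 1*89**2) = -27099 - (-179 - 1*7921) = -27099 - (-179 - 7921) = -27099 - 1*(-8100) = -27099 + 8100 = -18999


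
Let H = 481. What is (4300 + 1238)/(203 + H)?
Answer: 923/114 ≈ 8.0965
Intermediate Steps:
(4300 + 1238)/(203 + H) = (4300 + 1238)/(203 + 481) = 5538/684 = 5538*(1/684) = 923/114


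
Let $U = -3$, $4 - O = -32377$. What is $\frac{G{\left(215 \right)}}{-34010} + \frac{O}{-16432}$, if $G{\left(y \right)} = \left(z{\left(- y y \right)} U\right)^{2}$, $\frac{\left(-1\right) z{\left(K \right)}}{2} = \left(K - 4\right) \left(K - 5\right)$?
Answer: $- \frac{270190274255630254785061}{55885232} \approx -4.8347 \cdot 10^{15}$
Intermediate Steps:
$O = 32381$ ($O = 4 - -32377 = 4 + 32377 = 32381$)
$z{\left(K \right)} = - 2 \left(-5 + K\right) \left(-4 + K\right)$ ($z{\left(K \right)} = - 2 \left(K - 4\right) \left(K - 5\right) = - 2 \left(-4 + K\right) \left(-5 + K\right) = - 2 \left(-5 + K\right) \left(-4 + K\right)$)
$G{\left(y \right)} = \left(120 + 6 y^{4} + 54 y^{2}\right)^{2}$ ($G{\left(y \right)} = \left(\left(-40 - 2 \left(- y y\right)^{2} + 18 - y y\right) \left(-3\right)\right)^{2} = \left(\left(-40 - 2 \left(- y^{2}\right)^{2} + 18 \left(- y^{2}\right)\right) \left(-3\right)\right)^{2} = \left(\left(-40 - 2 y^{4} - 18 y^{2}\right) \left(-3\right)\right)^{2} = \left(\left(-40 - 18 y^{2} - 2 y^{4}\right) \left(-3\right)\right)^{2} = \left(120 + 6 y^{4} + 54 y^{2}\right)^{2}$)
$\frac{G{\left(215 \right)}}{-34010} + \frac{O}{-16432} = \frac{36 \left(20 + 215^{4} + 9 \cdot 215^{2}\right)^{2}}{-34010} + \frac{32381}{-16432} = 36 \left(20 + 2136750625 + 9 \cdot 46225\right)^{2} \left(- \frac{1}{34010}\right) + 32381 \left(- \frac{1}{16432}\right) = 36 \left(20 + 2136750625 + 416025\right)^{2} \left(- \frac{1}{34010}\right) - \frac{32381}{16432} = 36 \cdot 2137166670^{2} \left(- \frac{1}{34010}\right) - \frac{32381}{16432} = 36 \cdot 4567481375358888900 \left(- \frac{1}{34010}\right) - \frac{32381}{16432} = 164429329512920000400 \left(- \frac{1}{34010}\right) - \frac{32381}{16432} = - \frac{16442932951292000040}{3401} - \frac{32381}{16432} = - \frac{270190274255630254785061}{55885232}$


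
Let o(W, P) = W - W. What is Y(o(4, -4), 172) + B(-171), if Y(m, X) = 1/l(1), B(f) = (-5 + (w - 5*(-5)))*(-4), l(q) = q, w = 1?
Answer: -83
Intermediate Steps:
o(W, P) = 0
B(f) = -84 (B(f) = (-5 + (1 - 5*(-5)))*(-4) = (-5 + (1 + 25))*(-4) = (-5 + 26)*(-4) = 21*(-4) = -84)
Y(m, X) = 1 (Y(m, X) = 1/1 = 1)
Y(o(4, -4), 172) + B(-171) = 1 - 84 = -83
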